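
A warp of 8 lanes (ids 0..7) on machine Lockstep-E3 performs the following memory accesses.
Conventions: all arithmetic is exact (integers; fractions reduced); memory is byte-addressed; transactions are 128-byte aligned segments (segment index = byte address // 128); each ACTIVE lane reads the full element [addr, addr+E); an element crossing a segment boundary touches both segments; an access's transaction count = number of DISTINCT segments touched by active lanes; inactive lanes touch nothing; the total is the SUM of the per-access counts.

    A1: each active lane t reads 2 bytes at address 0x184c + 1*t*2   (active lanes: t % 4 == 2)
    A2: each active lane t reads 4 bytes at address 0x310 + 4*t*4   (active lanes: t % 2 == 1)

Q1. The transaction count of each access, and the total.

A1: 1 transaction
A2: 2 transactions

Answer: 1,2; total 3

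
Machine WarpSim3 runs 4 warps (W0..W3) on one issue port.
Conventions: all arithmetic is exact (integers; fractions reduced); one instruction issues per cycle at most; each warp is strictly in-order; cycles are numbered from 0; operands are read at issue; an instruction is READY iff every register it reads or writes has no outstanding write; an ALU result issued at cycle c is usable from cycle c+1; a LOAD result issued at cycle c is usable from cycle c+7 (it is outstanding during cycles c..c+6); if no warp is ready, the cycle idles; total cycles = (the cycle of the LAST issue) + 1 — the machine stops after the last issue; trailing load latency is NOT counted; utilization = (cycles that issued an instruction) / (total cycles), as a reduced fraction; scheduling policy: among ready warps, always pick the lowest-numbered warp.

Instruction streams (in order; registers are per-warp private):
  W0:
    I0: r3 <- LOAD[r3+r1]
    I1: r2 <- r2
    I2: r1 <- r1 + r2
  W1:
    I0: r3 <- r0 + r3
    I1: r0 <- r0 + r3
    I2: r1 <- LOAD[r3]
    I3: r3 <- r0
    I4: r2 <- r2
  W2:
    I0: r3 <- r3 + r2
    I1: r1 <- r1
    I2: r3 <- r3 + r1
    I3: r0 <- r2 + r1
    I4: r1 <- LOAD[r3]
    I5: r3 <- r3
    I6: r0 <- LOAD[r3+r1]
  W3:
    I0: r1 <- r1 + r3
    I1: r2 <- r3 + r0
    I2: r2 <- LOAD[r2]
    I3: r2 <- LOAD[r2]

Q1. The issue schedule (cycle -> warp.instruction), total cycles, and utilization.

cycle 0: W0.I0
cycle 1: W0.I1
cycle 2: W0.I2
cycle 3: W1.I0
cycle 4: W1.I1
cycle 5: W1.I2
cycle 6: W1.I3
cycle 7: W1.I4
cycle 8: W2.I0
cycle 9: W2.I1
cycle 10: W2.I2
cycle 11: W2.I3
cycle 12: W2.I4
cycle 13: W2.I5
cycle 14: W3.I0
cycle 15: W3.I1
cycle 16: W3.I2
cycle 17: idle
cycle 18: idle
cycle 19: W2.I6
cycle 20: idle
cycle 21: idle
cycle 22: idle
cycle 23: W3.I3

Answer: 24 cycles, utilization 19/24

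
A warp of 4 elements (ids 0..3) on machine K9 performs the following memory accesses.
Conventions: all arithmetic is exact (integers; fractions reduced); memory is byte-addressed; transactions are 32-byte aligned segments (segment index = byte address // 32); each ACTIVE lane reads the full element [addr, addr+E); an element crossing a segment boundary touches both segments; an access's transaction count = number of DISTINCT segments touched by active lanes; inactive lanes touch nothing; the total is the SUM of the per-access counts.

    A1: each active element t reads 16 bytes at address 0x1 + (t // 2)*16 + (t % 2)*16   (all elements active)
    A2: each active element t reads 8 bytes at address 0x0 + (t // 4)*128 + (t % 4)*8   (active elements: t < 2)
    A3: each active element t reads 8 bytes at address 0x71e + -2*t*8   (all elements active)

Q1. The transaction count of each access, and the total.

A1: 2 transactions
A2: 1 transaction
A3: 3 transactions

Answer: 2,1,3; total 6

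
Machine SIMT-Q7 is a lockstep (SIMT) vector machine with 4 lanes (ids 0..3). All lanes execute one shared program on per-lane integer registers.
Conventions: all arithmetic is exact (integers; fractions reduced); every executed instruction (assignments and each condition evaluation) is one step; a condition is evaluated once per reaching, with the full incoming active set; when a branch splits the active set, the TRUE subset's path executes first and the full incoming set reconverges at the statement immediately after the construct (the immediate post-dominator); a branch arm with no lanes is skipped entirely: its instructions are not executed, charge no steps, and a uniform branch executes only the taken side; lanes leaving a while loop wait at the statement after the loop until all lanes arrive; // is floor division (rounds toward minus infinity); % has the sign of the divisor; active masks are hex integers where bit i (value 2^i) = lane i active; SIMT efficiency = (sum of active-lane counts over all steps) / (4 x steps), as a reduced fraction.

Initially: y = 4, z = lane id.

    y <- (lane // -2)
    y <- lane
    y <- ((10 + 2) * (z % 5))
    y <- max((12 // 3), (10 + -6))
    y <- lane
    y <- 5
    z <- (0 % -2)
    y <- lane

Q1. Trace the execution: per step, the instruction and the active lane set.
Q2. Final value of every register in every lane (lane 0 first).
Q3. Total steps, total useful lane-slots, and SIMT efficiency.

step 0: y <- (lane // -2)            0xf
step 1: y <- lane                    0xf
step 2: y <- ((10 + 2) * (z % 5))    0xf
step 3: y <- max((12 // 3), (10 + -6)) 0xf
step 4: y <- lane                    0xf
step 5: y <- 5                       0xf
step 6: z <- (0 % -2)                0xf
step 7: y <- lane                    0xf

Answer: 8 steps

y: 0,1,2,3
z: 0,0,0,0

steps = 8; useful = 32; efficiency = 32/32 = 1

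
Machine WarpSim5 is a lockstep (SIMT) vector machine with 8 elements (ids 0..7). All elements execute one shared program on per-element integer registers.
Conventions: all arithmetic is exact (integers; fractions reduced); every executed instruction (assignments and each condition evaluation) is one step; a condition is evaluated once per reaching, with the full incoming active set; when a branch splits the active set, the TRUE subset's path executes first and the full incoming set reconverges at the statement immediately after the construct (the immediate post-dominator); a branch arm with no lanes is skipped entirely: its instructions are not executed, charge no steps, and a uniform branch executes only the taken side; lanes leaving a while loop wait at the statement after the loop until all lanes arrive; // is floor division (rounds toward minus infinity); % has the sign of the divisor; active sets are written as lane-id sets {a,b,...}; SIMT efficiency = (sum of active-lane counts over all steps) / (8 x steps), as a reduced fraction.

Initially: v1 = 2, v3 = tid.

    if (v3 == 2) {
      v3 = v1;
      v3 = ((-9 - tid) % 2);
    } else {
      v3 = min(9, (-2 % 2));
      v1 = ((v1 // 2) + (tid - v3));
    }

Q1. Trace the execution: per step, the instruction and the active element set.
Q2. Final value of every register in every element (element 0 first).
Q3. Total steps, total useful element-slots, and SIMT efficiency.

step 0: eval (v3 == 2)               {0,1,2,3,4,5,6,7}
step 1: v3 <- v1                     {2}
step 2: v3 <- ((-9 - tid) % 2)       {2}
step 3: v3 <- min(9, (-2 % 2))       {0,1,3,4,5,6,7}
step 4: v1 <- ((v1 // 2) + (tid - v3)) {0,1,3,4,5,6,7}

Answer: 5 steps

v1: 1,2,2,4,5,6,7,8
v3: 0,0,1,0,0,0,0,0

steps = 5; useful = 24; efficiency = 24/40 = 3/5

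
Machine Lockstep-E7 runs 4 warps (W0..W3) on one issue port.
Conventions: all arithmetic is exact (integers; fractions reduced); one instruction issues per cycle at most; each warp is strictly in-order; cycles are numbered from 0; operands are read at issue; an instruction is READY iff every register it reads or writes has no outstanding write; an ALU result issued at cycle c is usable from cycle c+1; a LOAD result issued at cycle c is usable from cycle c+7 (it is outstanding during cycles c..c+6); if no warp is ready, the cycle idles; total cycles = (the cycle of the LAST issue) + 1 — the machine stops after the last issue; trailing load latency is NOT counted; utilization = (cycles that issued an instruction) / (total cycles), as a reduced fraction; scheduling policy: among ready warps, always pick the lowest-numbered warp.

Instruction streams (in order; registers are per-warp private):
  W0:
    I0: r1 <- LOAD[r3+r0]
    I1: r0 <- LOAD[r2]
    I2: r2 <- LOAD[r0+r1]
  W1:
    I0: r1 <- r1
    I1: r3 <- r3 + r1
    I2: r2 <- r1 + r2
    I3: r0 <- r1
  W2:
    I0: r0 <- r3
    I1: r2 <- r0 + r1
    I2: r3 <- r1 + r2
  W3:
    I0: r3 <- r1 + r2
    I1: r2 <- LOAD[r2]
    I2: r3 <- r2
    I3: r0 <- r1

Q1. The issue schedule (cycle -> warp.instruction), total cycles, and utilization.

cycle 0: W0.I0
cycle 1: W0.I1
cycle 2: W1.I0
cycle 3: W1.I1
cycle 4: W1.I2
cycle 5: W1.I3
cycle 6: W2.I0
cycle 7: W2.I1
cycle 8: W0.I2
cycle 9: W2.I2
cycle 10: W3.I0
cycle 11: W3.I1
cycle 12: idle
cycle 13: idle
cycle 14: idle
cycle 15: idle
cycle 16: idle
cycle 17: idle
cycle 18: W3.I2
cycle 19: W3.I3

Answer: 20 cycles, utilization 7/10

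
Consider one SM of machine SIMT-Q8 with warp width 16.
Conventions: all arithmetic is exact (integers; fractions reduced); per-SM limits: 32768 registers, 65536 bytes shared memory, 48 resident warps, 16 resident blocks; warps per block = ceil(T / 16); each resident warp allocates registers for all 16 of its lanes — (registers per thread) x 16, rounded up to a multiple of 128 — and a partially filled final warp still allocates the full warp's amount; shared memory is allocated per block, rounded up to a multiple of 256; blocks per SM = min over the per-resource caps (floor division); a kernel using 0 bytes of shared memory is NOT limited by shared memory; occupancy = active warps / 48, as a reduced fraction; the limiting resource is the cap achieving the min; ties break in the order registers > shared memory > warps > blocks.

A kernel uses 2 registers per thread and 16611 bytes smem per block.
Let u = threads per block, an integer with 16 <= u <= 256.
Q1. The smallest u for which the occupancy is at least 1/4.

Answer: u = 49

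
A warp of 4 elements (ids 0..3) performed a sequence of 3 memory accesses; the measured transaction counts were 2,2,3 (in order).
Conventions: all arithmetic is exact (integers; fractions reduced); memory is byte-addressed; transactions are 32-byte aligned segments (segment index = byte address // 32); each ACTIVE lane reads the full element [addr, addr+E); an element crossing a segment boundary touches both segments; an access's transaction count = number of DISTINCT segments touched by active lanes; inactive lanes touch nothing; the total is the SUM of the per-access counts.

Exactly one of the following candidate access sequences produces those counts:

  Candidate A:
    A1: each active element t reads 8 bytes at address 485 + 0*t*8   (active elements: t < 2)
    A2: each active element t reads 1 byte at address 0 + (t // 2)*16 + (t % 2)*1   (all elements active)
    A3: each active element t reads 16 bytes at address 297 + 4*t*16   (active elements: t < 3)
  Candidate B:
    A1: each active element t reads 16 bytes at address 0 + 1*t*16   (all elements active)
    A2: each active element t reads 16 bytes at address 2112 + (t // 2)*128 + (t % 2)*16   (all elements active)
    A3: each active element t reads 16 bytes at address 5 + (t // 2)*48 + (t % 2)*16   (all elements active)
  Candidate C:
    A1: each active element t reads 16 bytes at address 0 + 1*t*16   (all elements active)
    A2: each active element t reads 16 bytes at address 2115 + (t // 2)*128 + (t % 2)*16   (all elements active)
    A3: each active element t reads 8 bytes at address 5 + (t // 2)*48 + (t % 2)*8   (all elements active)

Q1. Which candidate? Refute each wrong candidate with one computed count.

A: A1 gives 1 transaction, not 2
C: A2 gives 4 transactions, not 2
B: all counts match (2,2,3)

Answer: B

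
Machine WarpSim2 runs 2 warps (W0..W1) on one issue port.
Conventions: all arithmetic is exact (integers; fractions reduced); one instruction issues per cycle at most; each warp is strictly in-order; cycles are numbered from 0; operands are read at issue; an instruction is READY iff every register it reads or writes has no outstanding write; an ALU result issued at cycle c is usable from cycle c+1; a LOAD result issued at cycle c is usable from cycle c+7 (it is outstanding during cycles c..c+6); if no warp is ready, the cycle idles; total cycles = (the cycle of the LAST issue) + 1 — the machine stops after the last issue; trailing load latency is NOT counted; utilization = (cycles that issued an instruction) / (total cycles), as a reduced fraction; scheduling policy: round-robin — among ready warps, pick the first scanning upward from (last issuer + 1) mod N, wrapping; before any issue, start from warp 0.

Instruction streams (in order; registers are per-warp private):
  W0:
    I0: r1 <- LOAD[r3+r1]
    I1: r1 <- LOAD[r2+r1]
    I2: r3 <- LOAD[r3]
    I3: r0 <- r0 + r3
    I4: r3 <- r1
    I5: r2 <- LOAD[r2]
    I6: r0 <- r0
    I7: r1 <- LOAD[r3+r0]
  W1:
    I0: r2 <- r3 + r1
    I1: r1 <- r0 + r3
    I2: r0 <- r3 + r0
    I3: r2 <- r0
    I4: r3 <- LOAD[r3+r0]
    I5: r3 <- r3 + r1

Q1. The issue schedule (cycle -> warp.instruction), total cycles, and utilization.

cycle 0: W0.I0
cycle 1: W1.I0
cycle 2: W1.I1
cycle 3: W1.I2
cycle 4: W1.I3
cycle 5: W1.I4
cycle 6: idle
cycle 7: W0.I1
cycle 8: W0.I2
cycle 9: idle
cycle 10: idle
cycle 11: idle
cycle 12: W1.I5
cycle 13: idle
cycle 14: idle
cycle 15: W0.I3
cycle 16: W0.I4
cycle 17: W0.I5
cycle 18: W0.I6
cycle 19: W0.I7

Answer: 20 cycles, utilization 7/10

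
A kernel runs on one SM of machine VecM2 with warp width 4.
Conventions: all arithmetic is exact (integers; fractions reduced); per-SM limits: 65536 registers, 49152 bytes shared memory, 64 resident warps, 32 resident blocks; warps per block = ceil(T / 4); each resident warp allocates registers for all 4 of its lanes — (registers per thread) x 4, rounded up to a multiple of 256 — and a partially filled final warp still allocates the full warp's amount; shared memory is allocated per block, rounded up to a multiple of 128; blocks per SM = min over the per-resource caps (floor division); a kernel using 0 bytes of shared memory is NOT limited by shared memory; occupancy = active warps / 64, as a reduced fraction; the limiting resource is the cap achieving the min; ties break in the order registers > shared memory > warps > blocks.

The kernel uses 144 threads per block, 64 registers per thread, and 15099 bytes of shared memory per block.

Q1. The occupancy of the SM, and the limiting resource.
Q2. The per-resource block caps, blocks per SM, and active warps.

Answer: occupancy 9/16, limited by warps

registers: 7 blocks
shared memory: 3 blocks
warps: 1 block
blocks: 32 blocks

Answer: 1 block, 36 active warps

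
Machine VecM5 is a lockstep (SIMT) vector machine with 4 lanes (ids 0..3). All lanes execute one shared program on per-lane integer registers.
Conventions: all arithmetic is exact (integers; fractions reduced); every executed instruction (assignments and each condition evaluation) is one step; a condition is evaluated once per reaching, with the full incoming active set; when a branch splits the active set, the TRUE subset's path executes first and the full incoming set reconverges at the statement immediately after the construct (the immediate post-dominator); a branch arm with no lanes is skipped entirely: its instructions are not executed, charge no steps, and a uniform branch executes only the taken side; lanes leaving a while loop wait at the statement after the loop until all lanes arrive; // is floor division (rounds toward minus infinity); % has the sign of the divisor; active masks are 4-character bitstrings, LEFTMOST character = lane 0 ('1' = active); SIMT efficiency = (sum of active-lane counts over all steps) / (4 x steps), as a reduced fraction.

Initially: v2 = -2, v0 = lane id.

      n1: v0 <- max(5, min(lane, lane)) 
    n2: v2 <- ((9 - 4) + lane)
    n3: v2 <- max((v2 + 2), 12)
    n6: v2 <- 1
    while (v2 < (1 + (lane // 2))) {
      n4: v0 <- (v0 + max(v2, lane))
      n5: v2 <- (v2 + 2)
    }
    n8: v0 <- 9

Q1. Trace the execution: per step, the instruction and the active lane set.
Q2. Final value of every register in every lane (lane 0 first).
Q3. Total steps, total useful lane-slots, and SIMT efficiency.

step 0: v0 <- max(5, min(lane, lane)) 1111
step 1: v2 <- ((9 - 4) + lane)       1111
step 2: v2 <- max((v2 + 2), 12)      1111
step 3: v2 <- 1                      1111
step 4: eval (v2 < (1 + (lane // 2))) 1111
step 5: v0 <- (v0 + max(v2, lane))   0011
step 6: v2 <- (v2 + 2)               0011
step 7: eval (v2 < (1 + (lane // 2))) 0011
step 8: v0 <- 9                      1111

Answer: 9 steps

v2: 1,1,3,3
v0: 9,9,9,9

steps = 9; useful = 30; efficiency = 30/36 = 5/6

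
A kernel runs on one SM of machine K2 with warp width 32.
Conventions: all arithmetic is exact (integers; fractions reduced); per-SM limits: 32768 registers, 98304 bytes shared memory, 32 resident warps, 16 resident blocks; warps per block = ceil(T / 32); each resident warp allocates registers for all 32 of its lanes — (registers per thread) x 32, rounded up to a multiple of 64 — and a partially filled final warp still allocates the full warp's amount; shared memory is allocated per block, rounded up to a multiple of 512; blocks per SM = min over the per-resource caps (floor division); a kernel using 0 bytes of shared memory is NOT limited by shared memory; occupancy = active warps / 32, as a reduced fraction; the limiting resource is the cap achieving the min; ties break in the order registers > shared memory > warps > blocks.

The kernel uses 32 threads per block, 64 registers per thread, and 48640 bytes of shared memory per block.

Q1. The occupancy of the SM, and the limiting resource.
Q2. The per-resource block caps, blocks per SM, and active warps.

Answer: occupancy 1/16, limited by shared memory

registers: 16 blocks
shared memory: 2 blocks
warps: 32 blocks
blocks: 16 blocks

Answer: 2 blocks, 2 active warps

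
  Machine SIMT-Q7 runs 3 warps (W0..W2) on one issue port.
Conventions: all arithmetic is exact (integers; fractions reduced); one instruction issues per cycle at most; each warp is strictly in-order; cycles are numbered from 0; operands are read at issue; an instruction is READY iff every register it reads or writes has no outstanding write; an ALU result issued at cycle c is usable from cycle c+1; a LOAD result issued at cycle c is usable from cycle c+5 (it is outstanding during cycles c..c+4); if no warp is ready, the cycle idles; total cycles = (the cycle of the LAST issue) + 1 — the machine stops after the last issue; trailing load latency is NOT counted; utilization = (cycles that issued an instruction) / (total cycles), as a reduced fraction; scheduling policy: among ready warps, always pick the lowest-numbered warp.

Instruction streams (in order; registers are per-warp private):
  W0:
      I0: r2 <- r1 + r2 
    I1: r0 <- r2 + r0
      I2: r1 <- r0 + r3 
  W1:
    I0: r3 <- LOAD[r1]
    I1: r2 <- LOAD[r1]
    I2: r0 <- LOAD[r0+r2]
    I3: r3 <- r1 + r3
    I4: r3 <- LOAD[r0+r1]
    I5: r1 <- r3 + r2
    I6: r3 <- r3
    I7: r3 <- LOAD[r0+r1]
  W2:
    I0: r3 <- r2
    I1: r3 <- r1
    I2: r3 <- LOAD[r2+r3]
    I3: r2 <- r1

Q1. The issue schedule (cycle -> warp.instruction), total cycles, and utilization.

cycle 0: W0.I0
cycle 1: W0.I1
cycle 2: W0.I2
cycle 3: W1.I0
cycle 4: W1.I1
cycle 5: W2.I0
cycle 6: W2.I1
cycle 7: W2.I2
cycle 8: W2.I3
cycle 9: W1.I2
cycle 10: W1.I3
cycle 11: idle
cycle 12: idle
cycle 13: idle
cycle 14: W1.I4
cycle 15: idle
cycle 16: idle
cycle 17: idle
cycle 18: idle
cycle 19: W1.I5
cycle 20: W1.I6
cycle 21: W1.I7

Answer: 22 cycles, utilization 15/22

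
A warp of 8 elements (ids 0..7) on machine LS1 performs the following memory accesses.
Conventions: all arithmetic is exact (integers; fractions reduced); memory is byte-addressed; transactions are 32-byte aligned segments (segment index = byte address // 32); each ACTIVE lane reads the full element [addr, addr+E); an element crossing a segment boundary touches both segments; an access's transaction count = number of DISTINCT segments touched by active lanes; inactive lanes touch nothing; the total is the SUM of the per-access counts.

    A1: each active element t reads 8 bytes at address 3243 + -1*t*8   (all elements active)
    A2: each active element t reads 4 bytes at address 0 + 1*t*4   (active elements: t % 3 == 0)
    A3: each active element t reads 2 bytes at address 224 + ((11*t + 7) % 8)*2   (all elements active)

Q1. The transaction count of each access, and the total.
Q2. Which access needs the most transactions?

A1: 3 transactions
A2: 1 transaction
A3: 1 transaction

Answer: 3,1,1; total 5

Answer: A1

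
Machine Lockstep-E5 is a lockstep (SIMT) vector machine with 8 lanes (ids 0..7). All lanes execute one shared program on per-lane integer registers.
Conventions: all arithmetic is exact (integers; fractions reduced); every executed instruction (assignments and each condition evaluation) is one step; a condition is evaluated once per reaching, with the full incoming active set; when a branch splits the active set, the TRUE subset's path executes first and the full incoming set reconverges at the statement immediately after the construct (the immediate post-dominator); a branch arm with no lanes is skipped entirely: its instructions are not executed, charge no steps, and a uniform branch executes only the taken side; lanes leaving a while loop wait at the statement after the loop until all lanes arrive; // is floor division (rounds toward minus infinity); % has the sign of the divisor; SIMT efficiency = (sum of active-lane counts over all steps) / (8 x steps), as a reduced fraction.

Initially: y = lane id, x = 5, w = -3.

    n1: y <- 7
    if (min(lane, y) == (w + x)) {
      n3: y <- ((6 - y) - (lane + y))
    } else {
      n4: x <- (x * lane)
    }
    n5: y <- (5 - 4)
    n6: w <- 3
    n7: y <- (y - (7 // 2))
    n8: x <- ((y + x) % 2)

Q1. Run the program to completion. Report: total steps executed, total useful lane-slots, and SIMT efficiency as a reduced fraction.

Answer: 8 steps, 56 useful, 7/8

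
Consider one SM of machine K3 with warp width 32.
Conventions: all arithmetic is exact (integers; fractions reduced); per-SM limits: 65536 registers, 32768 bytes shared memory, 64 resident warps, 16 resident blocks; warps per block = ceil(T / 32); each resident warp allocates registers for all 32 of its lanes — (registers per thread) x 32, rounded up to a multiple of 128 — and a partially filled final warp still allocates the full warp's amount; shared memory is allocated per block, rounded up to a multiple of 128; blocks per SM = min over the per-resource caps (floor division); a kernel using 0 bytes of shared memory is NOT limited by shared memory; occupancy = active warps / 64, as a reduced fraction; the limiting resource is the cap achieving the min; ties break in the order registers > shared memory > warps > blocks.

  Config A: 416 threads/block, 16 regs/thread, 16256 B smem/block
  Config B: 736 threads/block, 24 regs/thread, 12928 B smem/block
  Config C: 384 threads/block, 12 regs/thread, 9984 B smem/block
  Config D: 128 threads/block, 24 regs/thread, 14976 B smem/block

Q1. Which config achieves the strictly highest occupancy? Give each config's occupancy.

occupancies: A 13/32, B 23/32, C 9/16, D 1/8

Answer: B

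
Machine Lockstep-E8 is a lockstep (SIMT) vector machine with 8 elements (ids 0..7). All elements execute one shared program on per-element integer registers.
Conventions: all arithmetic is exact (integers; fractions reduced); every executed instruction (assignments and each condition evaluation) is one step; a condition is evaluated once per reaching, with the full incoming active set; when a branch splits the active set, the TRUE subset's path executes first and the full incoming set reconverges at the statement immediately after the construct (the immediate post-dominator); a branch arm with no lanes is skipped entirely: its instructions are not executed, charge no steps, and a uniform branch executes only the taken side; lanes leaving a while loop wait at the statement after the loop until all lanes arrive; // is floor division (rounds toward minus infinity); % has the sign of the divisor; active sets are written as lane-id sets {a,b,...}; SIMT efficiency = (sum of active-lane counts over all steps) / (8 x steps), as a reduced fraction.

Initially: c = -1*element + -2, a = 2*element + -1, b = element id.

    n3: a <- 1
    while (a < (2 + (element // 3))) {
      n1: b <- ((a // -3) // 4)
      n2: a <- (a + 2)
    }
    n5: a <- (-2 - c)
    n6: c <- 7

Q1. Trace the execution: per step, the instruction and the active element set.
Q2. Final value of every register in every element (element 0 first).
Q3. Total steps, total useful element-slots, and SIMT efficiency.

step 0: a <- 1                       {0,1,2,3,4,5,6,7}
step 1: eval (a < (2 + (element // 3))) {0,1,2,3,4,5,6,7}
step 2: b <- ((a // -3) // 4)        {0,1,2,3,4,5,6,7}
step 3: a <- (a + 2)                 {0,1,2,3,4,5,6,7}
step 4: eval (a < (2 + (element // 3))) {0,1,2,3,4,5,6,7}
step 5: b <- ((a // -3) // 4)        {6,7}
step 6: a <- (a + 2)                 {6,7}
step 7: eval (a < (2 + (element // 3))) {6,7}
step 8: a <- (-2 - c)                {0,1,2,3,4,5,6,7}
step 9: c <- 7                       {0,1,2,3,4,5,6,7}

Answer: 10 steps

c: 7,7,7,7,7,7,7,7
a: 0,1,2,3,4,5,6,7
b: -1,-1,-1,-1,-1,-1,-1,-1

steps = 10; useful = 62; efficiency = 62/80 = 31/40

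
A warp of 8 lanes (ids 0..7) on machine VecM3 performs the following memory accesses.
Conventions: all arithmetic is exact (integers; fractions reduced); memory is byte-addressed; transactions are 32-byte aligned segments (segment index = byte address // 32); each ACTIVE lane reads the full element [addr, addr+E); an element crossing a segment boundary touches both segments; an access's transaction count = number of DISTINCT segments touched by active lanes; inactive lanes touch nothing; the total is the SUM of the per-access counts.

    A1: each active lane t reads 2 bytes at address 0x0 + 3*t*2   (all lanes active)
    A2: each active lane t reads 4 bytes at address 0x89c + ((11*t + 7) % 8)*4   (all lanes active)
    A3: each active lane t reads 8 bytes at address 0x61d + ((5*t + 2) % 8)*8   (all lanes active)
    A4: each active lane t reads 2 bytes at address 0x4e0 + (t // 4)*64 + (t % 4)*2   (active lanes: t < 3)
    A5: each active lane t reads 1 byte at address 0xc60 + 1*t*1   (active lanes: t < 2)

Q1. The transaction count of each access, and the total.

A1: 2 transactions
A2: 2 transactions
A3: 3 transactions
A4: 1 transaction
A5: 1 transaction

Answer: 2,2,3,1,1; total 9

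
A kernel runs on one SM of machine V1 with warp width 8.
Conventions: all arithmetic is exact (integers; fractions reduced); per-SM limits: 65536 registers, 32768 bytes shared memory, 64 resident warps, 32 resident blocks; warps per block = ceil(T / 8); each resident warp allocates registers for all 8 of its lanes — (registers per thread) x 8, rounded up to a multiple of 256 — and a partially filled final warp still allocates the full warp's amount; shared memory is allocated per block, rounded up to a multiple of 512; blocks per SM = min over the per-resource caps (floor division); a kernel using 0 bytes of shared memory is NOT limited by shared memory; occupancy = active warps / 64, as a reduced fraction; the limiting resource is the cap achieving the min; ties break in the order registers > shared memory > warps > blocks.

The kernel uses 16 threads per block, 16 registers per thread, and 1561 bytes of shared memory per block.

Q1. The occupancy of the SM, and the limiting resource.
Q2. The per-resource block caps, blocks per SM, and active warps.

Answer: occupancy 1/2, limited by shared memory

registers: 128 blocks
shared memory: 16 blocks
warps: 32 blocks
blocks: 32 blocks

Answer: 16 blocks, 32 active warps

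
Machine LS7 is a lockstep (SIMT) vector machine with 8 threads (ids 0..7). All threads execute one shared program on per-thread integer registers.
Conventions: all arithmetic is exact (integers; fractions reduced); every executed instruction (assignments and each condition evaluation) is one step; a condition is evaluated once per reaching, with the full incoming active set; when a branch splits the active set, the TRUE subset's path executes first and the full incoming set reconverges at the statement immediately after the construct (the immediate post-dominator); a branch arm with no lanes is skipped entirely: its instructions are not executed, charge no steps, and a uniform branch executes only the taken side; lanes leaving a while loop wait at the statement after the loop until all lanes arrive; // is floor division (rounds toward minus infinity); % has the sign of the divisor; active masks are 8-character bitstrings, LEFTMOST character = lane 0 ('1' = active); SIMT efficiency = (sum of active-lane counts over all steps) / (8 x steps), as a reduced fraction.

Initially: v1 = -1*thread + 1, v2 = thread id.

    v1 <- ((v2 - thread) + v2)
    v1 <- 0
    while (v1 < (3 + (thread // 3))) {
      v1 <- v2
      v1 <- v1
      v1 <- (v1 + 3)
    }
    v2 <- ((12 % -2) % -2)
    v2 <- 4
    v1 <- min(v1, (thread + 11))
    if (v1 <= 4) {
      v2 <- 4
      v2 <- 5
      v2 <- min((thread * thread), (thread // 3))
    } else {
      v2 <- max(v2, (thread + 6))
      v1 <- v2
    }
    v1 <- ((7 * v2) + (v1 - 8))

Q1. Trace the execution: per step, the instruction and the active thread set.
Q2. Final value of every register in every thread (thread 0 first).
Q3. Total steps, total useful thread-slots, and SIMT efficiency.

step 0: v1 <- ((v2 - thread) + v2)   11111111
step 1: v1 <- 0                      11111111
step 2: eval (v1 < (3 + (thread // 3))) 11111111
step 3: v1 <- v2                     11111111
step 4: v1 <- v1                     11111111
step 5: v1 <- (v1 + 3)               11111111
step 6: eval (v1 < (3 + (thread // 3))) 11111111
step 7: v2 <- ((12 % -2) % -2)       11111111
step 8: v2 <- 4                      11111111
step 9: v1 <- min(v1, (thread + 11)) 11111111
step 10: eval (v1 <= 4)               11111111
step 11: v2 <- 4                      11000000
step 12: v2 <- 5                      11000000
step 13: v2 <- min((thread * thread), (thread // 3)) 11000000
step 14: v2 <- max(v2, (thread + 6))  00111111
step 15: v1 <- v2                     00111111
step 16: v1 <- ((7 * v2) + (v1 - 8))  11111111

Answer: 17 steps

v1: -5,-4,56,64,72,80,88,96
v2: 0,0,8,9,10,11,12,13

steps = 17; useful = 114; efficiency = 114/136 = 57/68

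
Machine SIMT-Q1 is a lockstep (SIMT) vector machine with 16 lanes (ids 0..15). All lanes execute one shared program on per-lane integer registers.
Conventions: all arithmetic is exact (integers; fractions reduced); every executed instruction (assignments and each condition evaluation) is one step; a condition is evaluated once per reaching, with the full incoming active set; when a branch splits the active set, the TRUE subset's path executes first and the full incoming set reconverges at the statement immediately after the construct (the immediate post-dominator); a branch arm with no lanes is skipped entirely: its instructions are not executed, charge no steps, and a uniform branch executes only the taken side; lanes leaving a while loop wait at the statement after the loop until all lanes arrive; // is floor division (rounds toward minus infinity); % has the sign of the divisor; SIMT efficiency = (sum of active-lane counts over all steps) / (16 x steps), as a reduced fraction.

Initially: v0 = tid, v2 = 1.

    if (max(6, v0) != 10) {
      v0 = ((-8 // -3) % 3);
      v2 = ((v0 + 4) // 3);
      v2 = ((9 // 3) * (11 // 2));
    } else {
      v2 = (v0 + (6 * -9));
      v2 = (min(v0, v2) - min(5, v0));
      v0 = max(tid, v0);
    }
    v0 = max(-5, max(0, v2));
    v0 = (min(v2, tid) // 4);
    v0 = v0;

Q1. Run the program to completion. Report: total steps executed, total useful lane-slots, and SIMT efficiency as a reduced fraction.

Answer: 10 steps, 112 useful, 7/10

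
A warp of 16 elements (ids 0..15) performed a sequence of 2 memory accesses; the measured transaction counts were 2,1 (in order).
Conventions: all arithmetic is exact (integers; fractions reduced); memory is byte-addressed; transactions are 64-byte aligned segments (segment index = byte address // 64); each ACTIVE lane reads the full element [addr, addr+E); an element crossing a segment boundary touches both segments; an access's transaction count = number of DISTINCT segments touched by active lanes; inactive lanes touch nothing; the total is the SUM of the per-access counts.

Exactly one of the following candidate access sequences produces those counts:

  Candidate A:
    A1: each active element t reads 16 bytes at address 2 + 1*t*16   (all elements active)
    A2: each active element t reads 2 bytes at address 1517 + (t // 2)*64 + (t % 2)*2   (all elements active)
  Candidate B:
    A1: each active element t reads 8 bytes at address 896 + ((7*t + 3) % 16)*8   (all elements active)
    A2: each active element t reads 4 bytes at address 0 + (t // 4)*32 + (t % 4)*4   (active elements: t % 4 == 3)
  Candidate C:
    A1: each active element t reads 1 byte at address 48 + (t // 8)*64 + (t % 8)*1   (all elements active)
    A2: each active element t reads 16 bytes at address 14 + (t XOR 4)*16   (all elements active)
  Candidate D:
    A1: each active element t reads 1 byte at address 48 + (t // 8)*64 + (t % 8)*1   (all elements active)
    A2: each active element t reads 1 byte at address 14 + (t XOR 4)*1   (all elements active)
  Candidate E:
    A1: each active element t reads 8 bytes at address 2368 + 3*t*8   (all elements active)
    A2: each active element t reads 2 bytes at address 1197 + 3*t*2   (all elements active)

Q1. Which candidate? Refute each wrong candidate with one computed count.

A: A1 gives 5 transactions, not 2
B: A2 gives 2 transactions, not 1
C: A2 gives 5 transactions, not 1
E: A1 gives 6 transactions, not 2
D: all counts match (2,1)

Answer: D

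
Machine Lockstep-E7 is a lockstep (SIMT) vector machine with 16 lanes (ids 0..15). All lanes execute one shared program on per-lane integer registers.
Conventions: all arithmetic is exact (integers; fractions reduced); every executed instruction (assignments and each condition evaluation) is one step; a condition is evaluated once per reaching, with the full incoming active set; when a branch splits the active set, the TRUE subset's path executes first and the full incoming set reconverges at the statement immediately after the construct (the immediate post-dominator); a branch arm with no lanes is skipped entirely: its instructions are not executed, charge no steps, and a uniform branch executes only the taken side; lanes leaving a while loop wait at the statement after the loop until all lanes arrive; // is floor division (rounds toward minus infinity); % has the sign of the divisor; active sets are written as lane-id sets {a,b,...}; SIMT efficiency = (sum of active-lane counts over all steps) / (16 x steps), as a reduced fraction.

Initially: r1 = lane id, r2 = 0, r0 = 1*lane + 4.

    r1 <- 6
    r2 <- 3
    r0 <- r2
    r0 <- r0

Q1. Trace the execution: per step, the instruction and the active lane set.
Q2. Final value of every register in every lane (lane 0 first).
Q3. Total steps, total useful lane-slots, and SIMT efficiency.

step 0: r1 <- 6                      {0,1,2,3,4,5,6,7,8,9,10,11,12,13,14,15}
step 1: r2 <- 3                      {0,1,2,3,4,5,6,7,8,9,10,11,12,13,14,15}
step 2: r0 <- r2                     {0,1,2,3,4,5,6,7,8,9,10,11,12,13,14,15}
step 3: r0 <- r0                     {0,1,2,3,4,5,6,7,8,9,10,11,12,13,14,15}

Answer: 4 steps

r1: 6,6,6,6,6,6,6,6,6,6,6,6,6,6,6,6
r2: 3,3,3,3,3,3,3,3,3,3,3,3,3,3,3,3
r0: 3,3,3,3,3,3,3,3,3,3,3,3,3,3,3,3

steps = 4; useful = 64; efficiency = 64/64 = 1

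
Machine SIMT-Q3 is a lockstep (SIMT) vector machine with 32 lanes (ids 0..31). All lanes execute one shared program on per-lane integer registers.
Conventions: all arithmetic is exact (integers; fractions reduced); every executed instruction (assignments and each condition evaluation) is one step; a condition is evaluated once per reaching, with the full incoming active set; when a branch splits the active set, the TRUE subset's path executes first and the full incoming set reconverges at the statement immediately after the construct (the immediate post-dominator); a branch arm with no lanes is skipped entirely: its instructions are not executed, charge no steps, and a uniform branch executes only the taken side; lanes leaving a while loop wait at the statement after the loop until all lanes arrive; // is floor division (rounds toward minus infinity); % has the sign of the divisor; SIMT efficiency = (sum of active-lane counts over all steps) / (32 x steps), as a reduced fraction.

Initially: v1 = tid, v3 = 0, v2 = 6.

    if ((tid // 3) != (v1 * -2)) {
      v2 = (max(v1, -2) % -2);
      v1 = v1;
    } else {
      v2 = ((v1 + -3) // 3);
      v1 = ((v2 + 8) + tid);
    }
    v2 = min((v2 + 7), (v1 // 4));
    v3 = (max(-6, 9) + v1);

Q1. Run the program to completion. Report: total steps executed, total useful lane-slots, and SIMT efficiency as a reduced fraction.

Answer: 7 steps, 160 useful, 5/7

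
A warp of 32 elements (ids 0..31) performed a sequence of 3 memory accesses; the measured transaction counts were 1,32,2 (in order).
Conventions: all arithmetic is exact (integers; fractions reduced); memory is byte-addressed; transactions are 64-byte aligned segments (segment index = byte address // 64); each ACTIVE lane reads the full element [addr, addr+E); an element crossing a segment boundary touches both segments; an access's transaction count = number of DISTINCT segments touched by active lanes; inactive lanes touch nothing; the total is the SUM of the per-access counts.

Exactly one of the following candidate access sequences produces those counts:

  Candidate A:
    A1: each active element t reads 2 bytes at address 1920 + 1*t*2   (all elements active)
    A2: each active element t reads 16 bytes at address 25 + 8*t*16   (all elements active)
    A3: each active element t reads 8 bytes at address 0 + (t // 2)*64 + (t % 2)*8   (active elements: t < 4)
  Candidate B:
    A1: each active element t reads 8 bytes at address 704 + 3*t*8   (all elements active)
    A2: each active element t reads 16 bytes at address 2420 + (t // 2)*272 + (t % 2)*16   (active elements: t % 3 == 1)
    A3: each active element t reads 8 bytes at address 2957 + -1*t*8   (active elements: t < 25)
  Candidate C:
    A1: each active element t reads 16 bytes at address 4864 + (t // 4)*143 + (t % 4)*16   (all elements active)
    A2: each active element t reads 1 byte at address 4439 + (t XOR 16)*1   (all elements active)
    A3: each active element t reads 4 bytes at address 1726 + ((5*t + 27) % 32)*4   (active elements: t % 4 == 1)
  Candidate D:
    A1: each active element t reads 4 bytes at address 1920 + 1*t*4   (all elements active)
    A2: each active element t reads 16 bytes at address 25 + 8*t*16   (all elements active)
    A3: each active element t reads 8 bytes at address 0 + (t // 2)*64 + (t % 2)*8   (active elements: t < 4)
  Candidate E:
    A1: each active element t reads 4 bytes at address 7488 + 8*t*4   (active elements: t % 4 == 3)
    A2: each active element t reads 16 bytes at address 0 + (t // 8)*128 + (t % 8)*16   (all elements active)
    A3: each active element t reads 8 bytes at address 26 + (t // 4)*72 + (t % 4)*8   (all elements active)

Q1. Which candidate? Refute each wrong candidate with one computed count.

B: A1 gives 12 transactions, not 1
C: A1 gives 15 transactions, not 1
D: A1 gives 2 transactions, not 1
E: A1 gives 8 transactions, not 1
A: all counts match (1,32,2)

Answer: A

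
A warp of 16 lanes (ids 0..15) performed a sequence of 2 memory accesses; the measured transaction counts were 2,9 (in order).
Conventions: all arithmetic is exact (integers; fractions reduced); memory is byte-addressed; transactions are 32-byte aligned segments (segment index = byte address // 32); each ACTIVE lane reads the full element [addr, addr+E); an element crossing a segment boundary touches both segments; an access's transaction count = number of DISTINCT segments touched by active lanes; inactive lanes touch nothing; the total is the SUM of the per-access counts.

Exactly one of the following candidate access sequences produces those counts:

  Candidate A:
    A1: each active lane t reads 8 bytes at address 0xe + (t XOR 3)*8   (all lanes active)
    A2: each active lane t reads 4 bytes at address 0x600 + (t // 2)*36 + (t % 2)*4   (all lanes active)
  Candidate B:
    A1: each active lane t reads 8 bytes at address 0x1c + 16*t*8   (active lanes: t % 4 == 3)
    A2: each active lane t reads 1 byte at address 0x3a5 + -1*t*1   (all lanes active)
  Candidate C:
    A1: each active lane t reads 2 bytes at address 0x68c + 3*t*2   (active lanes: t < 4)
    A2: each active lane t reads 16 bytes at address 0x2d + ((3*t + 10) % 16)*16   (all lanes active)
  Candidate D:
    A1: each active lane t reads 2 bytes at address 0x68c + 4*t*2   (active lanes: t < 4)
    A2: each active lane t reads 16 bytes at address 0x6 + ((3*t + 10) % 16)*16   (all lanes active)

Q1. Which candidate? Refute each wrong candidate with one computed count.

A: A1 gives 5 transactions, not 2
B: A1 gives 8 transactions, not 2
C: A1 gives 1 transaction, not 2
D: all counts match (2,9)

Answer: D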